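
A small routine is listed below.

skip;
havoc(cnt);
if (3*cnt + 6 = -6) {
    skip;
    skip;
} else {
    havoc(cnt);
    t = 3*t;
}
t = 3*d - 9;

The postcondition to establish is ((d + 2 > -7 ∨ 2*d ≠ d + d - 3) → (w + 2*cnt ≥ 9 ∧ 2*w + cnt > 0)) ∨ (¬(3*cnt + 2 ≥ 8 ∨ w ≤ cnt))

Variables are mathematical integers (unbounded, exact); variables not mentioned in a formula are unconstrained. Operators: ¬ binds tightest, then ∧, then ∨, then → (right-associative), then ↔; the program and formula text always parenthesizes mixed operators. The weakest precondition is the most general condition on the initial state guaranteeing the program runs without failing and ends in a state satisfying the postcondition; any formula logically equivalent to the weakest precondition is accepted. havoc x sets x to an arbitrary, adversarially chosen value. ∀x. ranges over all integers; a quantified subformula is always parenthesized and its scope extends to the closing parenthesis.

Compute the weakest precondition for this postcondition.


Working backward. After the program, the postcondition ((d + 2 > -7 ∨ 2*d ≠ d + d - 3) → (w + 2*cnt ≥ 9 ∧ 2*w + cnt > 0)) ∨ (¬(3*cnt + 2 ≥ 8 ∨ w ≤ cnt)) must hold; in canonical form it is (2*cnt + w ≥ 9 ∧ cnt + 2*w > 0) ∨ (¬(3*cnt ≥ 6 ∨ w ≤ cnt)).
Before t := 3*d - 9: (2*cnt + w ≥ 9 ∧ cnt + 2*w > 0) ∨ (¬(3*cnt ≥ 6 ∨ w ≤ cnt))
Then branch requires (2*cnt + w ≥ 9 ∧ cnt + 2*w > 0) ∨ (¬(3*cnt ≥ 6 ∨ w ≤ cnt)); else branch requires ∀cnt_1. ((2*cnt_1 + w ≥ 9 ∧ cnt_1 + 2*w > 0) ∨ (¬(3*cnt_1 ≥ 6 ∨ w ≤ cnt_1))).
Before the if: (3*cnt = -12 → ((2*cnt + w ≥ 9 ∧ cnt + 2*w > 0) ∨ (¬(3*cnt ≥ 6 ∨ w ≤ cnt)))) ∧ ((¬(3*cnt = -12)) → (∀cnt_1. ((2*cnt_1 + w ≥ 9 ∧ cnt_1 + 2*w > 0) ∨ (¬(3*cnt_1 ≥ 6 ∨ w ≤ cnt_1)))))
Before havoc cnt: ∀cnt_2. ((3*cnt_2 = -12 → ((2*cnt_2 + w ≥ 9 ∧ cnt_2 + 2*w > 0) ∨ (¬(3*cnt_2 ≥ 6 ∨ w ≤ cnt_2)))) ∧ ((¬(3*cnt_2 = -12)) → (∀cnt_1. ((2*cnt_1 + w ≥ 9 ∧ cnt_1 + 2*w > 0) ∨ (¬(3*cnt_1 ≥ 6 ∨ w ≤ cnt_1))))))
Before skip: ∀cnt_2. ((3*cnt_2 = -12 → ((2*cnt_2 + w ≥ 9 ∧ cnt_2 + 2*w > 0) ∨ (¬(3*cnt_2 ≥ 6 ∨ w ≤ cnt_2)))) ∧ ((¬(3*cnt_2 = -12)) → (∀cnt_1. ((2*cnt_1 + w ≥ 9 ∧ cnt_1 + 2*w > 0) ∨ (¬(3*cnt_1 ≥ 6 ∨ w ≤ cnt_1))))))
Answer: WP = ∀cnt_2. ((3*cnt_2 = -12 → ((2*cnt_2 + w ≥ 9 ∧ cnt_2 + 2*w > 0) ∨ (¬(3*cnt_2 ≥ 6 ∨ w ≤ cnt_2)))) ∧ ((¬(3*cnt_2 = -12)) → (∀cnt_1. ((2*cnt_1 + w ≥ 9 ∧ cnt_1 + 2*w > 0) ∨ (¬(3*cnt_1 ≥ 6 ∨ w ≤ cnt_1))))))


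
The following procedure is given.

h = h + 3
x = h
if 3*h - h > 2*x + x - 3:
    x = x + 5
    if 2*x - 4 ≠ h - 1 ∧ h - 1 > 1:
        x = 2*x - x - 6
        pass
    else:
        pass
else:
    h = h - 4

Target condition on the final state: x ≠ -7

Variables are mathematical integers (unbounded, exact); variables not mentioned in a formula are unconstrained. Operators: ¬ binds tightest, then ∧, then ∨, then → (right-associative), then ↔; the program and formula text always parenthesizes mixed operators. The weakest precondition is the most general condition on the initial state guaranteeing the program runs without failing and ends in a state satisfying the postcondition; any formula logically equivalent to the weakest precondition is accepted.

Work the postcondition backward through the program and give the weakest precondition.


Working backward. After the program, x ≠ -7 must hold.
Then branch requires ((2*x ≠ h - 7 ∧ h > 2) → x ≠ -6) ∧ ((¬(2*x ≠ h - 7 ∧ h > 2)) → x ≠ -12); else branch requires x ≠ -7.
Before the if: (2*h > 3*x - 3 → (((2*x ≠ h - 7 ∧ h > 2) → x ≠ -6) ∧ ((¬(2*x ≠ h - 7 ∧ h > 2)) → x ≠ -12))) ∧ ((¬(2*h > 3*x - 3)) → x ≠ -7)
Before x := h: (h < 3 → (((h ≠ -7 ∧ h > 2) → h ≠ -6) ∧ ((¬(h ≠ -7 ∧ h > 2)) → h ≠ -12))) ∧ ((¬(h < 3)) → h ≠ -7)
Before h := h + 3: (h < 0 → (((h ≠ -10 ∧ h > -1) → h ≠ -9) ∧ ((¬(h ≠ -10 ∧ h > -1)) → h ≠ -15))) ∧ ((¬(h < 0)) → h ≠ -10)
Answer: WP = (h < 0 → (((h ≠ -10 ∧ h > -1) → h ≠ -9) ∧ ((¬(h ≠ -10 ∧ h > -1)) → h ≠ -15))) ∧ ((¬(h < 0)) → h ≠ -10)


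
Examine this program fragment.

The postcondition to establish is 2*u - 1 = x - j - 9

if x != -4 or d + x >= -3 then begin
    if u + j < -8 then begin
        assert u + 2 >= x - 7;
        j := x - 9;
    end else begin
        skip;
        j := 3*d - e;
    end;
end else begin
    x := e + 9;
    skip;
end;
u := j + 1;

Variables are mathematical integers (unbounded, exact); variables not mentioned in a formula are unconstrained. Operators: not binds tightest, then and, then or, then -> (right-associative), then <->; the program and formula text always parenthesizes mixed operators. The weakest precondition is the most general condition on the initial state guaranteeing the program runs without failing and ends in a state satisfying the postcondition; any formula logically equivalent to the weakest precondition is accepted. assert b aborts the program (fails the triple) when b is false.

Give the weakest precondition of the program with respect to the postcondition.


Working backward. After the program, the postcondition 2*u - 1 = x - j - 9 must hold; in canonical form it is j + 2*u = x - 8.
Before u := j + 1: 3*j = x - 10
Then branch requires (j + u < -8 -> (u >= x - 9 and 2*x = 17)) and ((not (j + u < -8)) -> 9*d = 3*e + x - 10); else branch requires 3*j = e - 1.
Before the if: ((x != -4 or d + x >= -3) -> ((j + u < -8 -> (u >= x - 9 and 2*x = 17)) and ((not (j + u < -8)) -> 9*d = 3*e + x - 10))) and ((not (x != -4 or d + x >= -3)) -> 3*j = e - 1)
Answer: WP = ((x != -4 or d + x >= -3) -> ((j + u < -8 -> (u >= x - 9 and 2*x = 17)) and ((not (j + u < -8)) -> 9*d = 3*e + x - 10))) and ((not (x != -4 or d + x >= -3)) -> 3*j = e - 1)


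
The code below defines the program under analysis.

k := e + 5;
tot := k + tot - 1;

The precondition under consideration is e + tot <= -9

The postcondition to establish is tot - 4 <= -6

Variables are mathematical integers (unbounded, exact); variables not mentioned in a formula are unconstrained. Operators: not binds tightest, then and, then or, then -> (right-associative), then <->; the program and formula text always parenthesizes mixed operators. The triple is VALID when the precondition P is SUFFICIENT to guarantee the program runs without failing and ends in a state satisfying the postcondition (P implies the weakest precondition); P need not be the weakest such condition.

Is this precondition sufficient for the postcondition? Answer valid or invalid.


Working backward. After the program, the postcondition tot - 4 <= -6 must hold; in canonical form it is tot <= -2.
Before tot := k + tot - 1: k + tot <= -1
Before k := e + 5: e + tot <= -6
The weakest precondition is e + tot <= -6.
Check whether e + tot <= -9 implies it.
Every state satisfying the precondition satisfies the weakest precondition: the implication holds.
Answer: valid


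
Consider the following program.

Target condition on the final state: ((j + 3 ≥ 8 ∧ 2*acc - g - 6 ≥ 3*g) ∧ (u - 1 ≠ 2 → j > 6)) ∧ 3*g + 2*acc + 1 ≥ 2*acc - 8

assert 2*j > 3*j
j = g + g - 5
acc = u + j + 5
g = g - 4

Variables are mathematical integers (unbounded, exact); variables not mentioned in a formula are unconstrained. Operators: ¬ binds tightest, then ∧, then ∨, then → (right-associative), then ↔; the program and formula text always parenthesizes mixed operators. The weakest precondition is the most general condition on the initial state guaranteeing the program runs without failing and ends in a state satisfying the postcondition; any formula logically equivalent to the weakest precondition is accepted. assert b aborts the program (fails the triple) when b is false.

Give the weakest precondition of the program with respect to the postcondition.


Working backward. After the program, the postcondition ((j + 3 ≥ 8 ∧ 2*acc - g - 6 ≥ 3*g) ∧ (u - 1 ≠ 2 → j > 6)) ∧ 3*g + 2*acc + 1 ≥ 2*acc - 8 must hold; in canonical form it is j ≥ 5 ∧ 2*acc ≥ 4*g + 6 ∧ (u ≠ 3 → j > 6) ∧ 3*g ≥ -9.
Before g := g - 4: j ≥ 5 ∧ 2*acc ≥ 4*g - 10 ∧ (u ≠ 3 → j > 6) ∧ 3*g ≥ 3
Before acc := u + j + 5: j ≥ 5 ∧ 2*j + 2*u ≥ 4*g - 20 ∧ (u ≠ 3 → j > 6) ∧ 3*g ≥ 3
Before j := g + g - 5: 2*g ≥ 10 ∧ 2*u ≥ -10 ∧ (u ≠ 3 → 2*g > 11) ∧ 3*g ≥ 3
Before assert 2*j > 3*j: j < 0 ∧ 2*g ≥ 10 ∧ 2*u ≥ -10 ∧ (u ≠ 3 → 2*g > 11) ∧ 3*g ≥ 3
Answer: WP = j < 0 ∧ 2*g ≥ 10 ∧ 2*u ≥ -10 ∧ (u ≠ 3 → 2*g > 11) ∧ 3*g ≥ 3


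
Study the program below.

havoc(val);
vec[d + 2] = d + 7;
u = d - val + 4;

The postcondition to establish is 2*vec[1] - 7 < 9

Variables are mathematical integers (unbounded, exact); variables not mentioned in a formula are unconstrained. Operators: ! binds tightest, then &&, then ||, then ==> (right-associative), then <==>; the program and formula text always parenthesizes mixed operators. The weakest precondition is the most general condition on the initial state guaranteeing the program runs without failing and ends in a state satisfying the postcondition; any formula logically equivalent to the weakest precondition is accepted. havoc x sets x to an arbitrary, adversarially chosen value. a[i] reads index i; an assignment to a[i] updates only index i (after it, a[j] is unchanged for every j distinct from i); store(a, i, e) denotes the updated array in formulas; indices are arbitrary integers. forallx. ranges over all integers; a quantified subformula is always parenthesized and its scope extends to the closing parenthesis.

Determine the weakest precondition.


Working backward. After the program, the postcondition 2*vec[1] - 7 < 9 must hold; in canonical form it is 2*vec[1] < 16.
Before u := d - val + 4: 2*vec[1] < 16
Before vec[d + 2] := d + 7: 2*store(vec, d + 2, d + 7)[1] < 16
Before havoc val: 2*store(vec, d + 2, d + 7)[1] < 16
Answer: WP = 2*store(vec, d + 2, d + 7)[1] < 16


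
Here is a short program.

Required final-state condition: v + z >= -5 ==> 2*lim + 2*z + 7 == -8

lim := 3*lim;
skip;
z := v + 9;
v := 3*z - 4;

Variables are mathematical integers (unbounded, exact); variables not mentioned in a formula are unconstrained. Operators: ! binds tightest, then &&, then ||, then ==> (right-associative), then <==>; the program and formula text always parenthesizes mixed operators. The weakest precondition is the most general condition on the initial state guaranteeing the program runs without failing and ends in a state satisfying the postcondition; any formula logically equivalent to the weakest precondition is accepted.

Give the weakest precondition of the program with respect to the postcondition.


Working backward. After the program, the postcondition v + z >= -5 ==> 2*lim + 2*z + 7 == -8 must hold; in canonical form it is v + z >= -5 ==> 2*lim + 2*z == -15.
Before v := 3*z - 4: 4*z >= -1 ==> 2*lim + 2*z == -15
Before z := v + 9: 4*v >= -37 ==> 2*lim + 2*v == -33
Before skip: 4*v >= -37 ==> 2*lim + 2*v == -33
Before lim := 3*lim: 4*v >= -37 ==> 6*lim + 2*v == -33
Answer: WP = 4*v >= -37 ==> 6*lim + 2*v == -33


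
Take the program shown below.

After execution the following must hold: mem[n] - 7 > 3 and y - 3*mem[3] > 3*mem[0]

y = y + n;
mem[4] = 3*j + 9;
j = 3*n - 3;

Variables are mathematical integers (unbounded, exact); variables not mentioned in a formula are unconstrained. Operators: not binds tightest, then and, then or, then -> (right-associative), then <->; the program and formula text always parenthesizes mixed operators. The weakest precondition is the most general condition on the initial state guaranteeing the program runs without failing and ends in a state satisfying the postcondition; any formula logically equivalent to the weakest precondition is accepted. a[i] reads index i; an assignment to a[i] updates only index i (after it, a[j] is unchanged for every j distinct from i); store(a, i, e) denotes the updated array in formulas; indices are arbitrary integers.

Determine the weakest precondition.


Working backward. After the program, the postcondition mem[n] - 7 > 3 and y - 3*mem[3] > 3*mem[0] must hold; in canonical form it is mem[n] > 10 and y > 3*mem[0] + 3*mem[3].
Before j := 3*n - 3: mem[n] > 10 and y > 3*mem[0] + 3*mem[3]
Before mem[4] := 3*j + 9: store(mem, 4, 3*j + 9)[n] > 10 and y > 3*mem[0] + 3*mem[3]
Before y := y + n: store(mem, 4, 3*j + 9)[n] > 10 and n + y > 3*mem[0] + 3*mem[3]
Answer: WP = store(mem, 4, 3*j + 9)[n] > 10 and n + y > 3*mem[0] + 3*mem[3]


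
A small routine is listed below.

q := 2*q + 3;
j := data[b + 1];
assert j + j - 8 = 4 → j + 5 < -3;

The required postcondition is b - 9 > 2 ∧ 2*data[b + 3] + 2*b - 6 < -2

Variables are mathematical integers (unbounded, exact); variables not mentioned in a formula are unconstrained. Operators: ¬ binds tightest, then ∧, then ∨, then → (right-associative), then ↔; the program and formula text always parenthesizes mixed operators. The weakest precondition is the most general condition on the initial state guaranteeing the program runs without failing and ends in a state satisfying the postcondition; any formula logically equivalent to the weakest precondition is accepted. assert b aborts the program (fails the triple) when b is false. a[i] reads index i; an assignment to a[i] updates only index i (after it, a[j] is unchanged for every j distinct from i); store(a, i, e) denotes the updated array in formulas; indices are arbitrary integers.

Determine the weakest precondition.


Working backward. After the program, the postcondition b - 9 > 2 ∧ 2*data[b + 3] + 2*b - 6 < -2 must hold; in canonical form it is b > 11 ∧ 2*data[b + 3] + 2*b < 4.
Before assert j + j - 8 = 4 → j + 5 < -3: (2*j = 12 → j < -8) ∧ b > 11 ∧ 2*data[b + 3] + 2*b < 4
Before j := data[b + 1]: (2*data[b + 1] = 12 → data[b + 1] < -8) ∧ b > 11 ∧ 2*data[b + 3] + 2*b < 4
Before q := 2*q + 3: (2*data[b + 1] = 12 → data[b + 1] < -8) ∧ b > 11 ∧ 2*data[b + 3] + 2*b < 4
Answer: WP = (2*data[b + 1] = 12 → data[b + 1] < -8) ∧ b > 11 ∧ 2*data[b + 3] + 2*b < 4


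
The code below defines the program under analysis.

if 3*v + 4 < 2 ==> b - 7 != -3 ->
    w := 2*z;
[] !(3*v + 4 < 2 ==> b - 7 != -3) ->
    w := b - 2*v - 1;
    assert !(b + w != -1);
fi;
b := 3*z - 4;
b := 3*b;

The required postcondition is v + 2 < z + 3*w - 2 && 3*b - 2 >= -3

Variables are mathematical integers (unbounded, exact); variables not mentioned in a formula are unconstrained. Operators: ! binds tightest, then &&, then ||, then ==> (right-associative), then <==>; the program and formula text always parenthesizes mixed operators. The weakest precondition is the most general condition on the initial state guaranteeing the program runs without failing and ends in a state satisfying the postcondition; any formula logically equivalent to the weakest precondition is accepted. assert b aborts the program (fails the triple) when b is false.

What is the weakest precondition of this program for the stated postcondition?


Working backward. After the program, the postcondition v + 2 < z + 3*w - 2 && 3*b - 2 >= -3 must hold; in canonical form it is v < 3*w + z - 4 && 3*b >= -1.
Before b := 3*b: v < 3*w + z - 4 && 9*b >= -1
Before b := 3*z - 4: v < 3*w + z - 4 && 27*z >= 35
Then branch requires v < 7*z - 4 && 27*z >= 35; else branch requires (!(2*b != 2*v)) && 7*v < 3*b + z - 7 && 27*z >= 35.
Before the if: ((3*v < -2 ==> b != 4) ==> (v < 7*z - 4 && 27*z >= 35)) && ((!(3*v < -2 ==> b != 4)) ==> ((!(2*b != 2*v)) && 7*v < 3*b + z - 7 && 27*z >= 35))
Answer: WP = ((3*v < -2 ==> b != 4) ==> (v < 7*z - 4 && 27*z >= 35)) && ((!(3*v < -2 ==> b != 4)) ==> ((!(2*b != 2*v)) && 7*v < 3*b + z - 7 && 27*z >= 35))


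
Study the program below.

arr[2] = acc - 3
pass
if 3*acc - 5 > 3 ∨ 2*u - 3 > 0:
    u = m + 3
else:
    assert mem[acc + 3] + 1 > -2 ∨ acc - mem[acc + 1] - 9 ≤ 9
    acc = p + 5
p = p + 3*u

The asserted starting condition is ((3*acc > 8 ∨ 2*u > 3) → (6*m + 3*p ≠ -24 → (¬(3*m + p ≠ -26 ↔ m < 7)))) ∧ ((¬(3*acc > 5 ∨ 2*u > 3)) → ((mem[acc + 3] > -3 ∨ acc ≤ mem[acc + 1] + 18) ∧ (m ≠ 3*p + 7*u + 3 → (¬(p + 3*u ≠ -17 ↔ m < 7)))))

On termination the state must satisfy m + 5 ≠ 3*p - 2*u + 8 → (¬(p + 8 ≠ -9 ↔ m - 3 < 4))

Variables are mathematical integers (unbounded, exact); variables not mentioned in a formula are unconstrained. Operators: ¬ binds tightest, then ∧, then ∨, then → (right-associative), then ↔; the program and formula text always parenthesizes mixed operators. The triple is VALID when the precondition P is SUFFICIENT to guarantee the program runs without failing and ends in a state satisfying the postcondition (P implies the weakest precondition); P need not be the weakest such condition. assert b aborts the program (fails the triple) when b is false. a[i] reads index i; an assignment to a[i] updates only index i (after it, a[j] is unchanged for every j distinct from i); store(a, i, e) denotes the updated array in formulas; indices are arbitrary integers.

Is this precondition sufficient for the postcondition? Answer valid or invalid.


Working backward. After the program, the postcondition m + 5 ≠ 3*p - 2*u + 8 → (¬(p + 8 ≠ -9 ↔ m - 3 < 4)) must hold; in canonical form it is m + 2*u ≠ 3*p + 3 → (¬(p ≠ -17 ↔ m < 7)).
Before p := p + 3*u: m ≠ 3*p + 7*u + 3 → (¬(p + 3*u ≠ -17 ↔ m < 7))
Then branch requires 6*m + 3*p ≠ -24 → (¬(3*m + p ≠ -26 ↔ m < 7)); else branch requires (mem[acc + 3] > -3 ∨ acc ≤ mem[acc + 1] + 18) ∧ (m ≠ 3*p + 7*u + 3 → (¬(p + 3*u ≠ -17 ↔ m < 7))).
Before the if: ((3*acc > 8 ∨ 2*u > 3) → (6*m + 3*p ≠ -24 → (¬(3*m + p ≠ -26 ↔ m < 7)))) ∧ ((¬(3*acc > 8 ∨ 2*u > 3)) → ((mem[acc + 3] > -3 ∨ acc ≤ mem[acc + 1] + 18) ∧ (m ≠ 3*p + 7*u + 3 → (¬(p + 3*u ≠ -17 ↔ m < 7)))))
Before skip: ((3*acc > 8 ∨ 2*u > 3) → (6*m + 3*p ≠ -24 → (¬(3*m + p ≠ -26 ↔ m < 7)))) ∧ ((¬(3*acc > 8 ∨ 2*u > 3)) → ((mem[acc + 3] > -3 ∨ acc ≤ mem[acc + 1] + 18) ∧ (m ≠ 3*p + 7*u + 3 → (¬(p + 3*u ≠ -17 ↔ m < 7)))))
Before arr[2] := acc - 3: ((3*acc > 8 ∨ 2*u > 3) → (6*m + 3*p ≠ -24 → (¬(3*m + p ≠ -26 ↔ m < 7)))) ∧ ((¬(3*acc > 8 ∨ 2*u > 3)) → ((mem[acc + 3] > -3 ∨ acc ≤ mem[acc + 1] + 18) ∧ (m ≠ 3*p + 7*u + 3 → (¬(p + 3*u ≠ -17 ↔ m < 7)))))
The weakest precondition is ((3*acc > 8 ∨ 2*u > 3) → (6*m + 3*p ≠ -24 → (¬(3*m + p ≠ -26 ↔ m < 7)))) ∧ ((¬(3*acc > 8 ∨ 2*u > 3)) → ((mem[acc + 3] > -3 ∨ acc ≤ mem[acc + 1] + 18) ∧ (m ≠ 3*p + 7*u + 3 → (¬(p + 3*u ≠ -17 ↔ m < 7))))).
Check whether ((3*acc > 8 ∨ 2*u > 3) → (6*m + 3*p ≠ -24 → (¬(3*m + p ≠ -26 ↔ m < 7)))) ∧ ((¬(3*acc > 5 ∨ 2*u > 3)) → ((mem[acc + 3] > -3 ∨ acc ≤ mem[acc + 1] + 18) ∧ (m ≠ 3*p + 7*u + 3 → (¬(p + 3*u ≠ -17 ↔ m < 7))))) implies it.
Countermodel: at the initial state acc = 2, m = -52, mem = {[3] = -17, [5] = -17, elsewhere -17}, p = -18, u = 0, the precondition holds but the weakest precondition fails.
Answer: invalid


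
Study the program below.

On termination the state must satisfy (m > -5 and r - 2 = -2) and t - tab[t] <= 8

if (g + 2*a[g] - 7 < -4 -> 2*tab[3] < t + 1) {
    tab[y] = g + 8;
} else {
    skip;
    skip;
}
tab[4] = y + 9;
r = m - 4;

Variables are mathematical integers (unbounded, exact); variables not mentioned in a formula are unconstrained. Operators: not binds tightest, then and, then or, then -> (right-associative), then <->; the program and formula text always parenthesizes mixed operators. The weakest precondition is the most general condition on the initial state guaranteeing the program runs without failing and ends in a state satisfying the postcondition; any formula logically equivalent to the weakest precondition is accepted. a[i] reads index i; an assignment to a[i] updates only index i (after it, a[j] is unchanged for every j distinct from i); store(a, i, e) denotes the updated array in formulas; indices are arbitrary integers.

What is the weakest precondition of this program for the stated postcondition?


Working backward. After the program, the postcondition (m > -5 and r - 2 = -2) and t - tab[t] <= 8 must hold; in canonical form it is m > -5 and r = 0 and t <= tab[t] + 8.
Before r := m - 4: m > -5 and m = 4 and t <= tab[t] + 8
Before tab[4] := y + 9: m > -5 and m = 4 and t <= store(tab, 4, y + 9)[t] + 8
Then branch requires m > -5 and m = 4 and t <= store(store(tab, y, g + 8), 4, y + 9)[t] + 8; else branch requires m > -5 and m = 4 and t <= store(tab, 4, y + 9)[t] + 8.
Before the if: ((2*a[g] + g < 3 -> 2*tab[3] < t + 1) -> (m > -5 and m = 4 and t <= store(store(tab, y, g + 8), 4, y + 9)[t] + 8)) and ((not (2*a[g] + g < 3 -> 2*tab[3] < t + 1)) -> (m > -5 and m = 4 and t <= store(tab, 4, y + 9)[t] + 8))
Answer: WP = ((2*a[g] + g < 3 -> 2*tab[3] < t + 1) -> (m > -5 and m = 4 and t <= store(store(tab, y, g + 8), 4, y + 9)[t] + 8)) and ((not (2*a[g] + g < 3 -> 2*tab[3] < t + 1)) -> (m > -5 and m = 4 and t <= store(tab, 4, y + 9)[t] + 8))


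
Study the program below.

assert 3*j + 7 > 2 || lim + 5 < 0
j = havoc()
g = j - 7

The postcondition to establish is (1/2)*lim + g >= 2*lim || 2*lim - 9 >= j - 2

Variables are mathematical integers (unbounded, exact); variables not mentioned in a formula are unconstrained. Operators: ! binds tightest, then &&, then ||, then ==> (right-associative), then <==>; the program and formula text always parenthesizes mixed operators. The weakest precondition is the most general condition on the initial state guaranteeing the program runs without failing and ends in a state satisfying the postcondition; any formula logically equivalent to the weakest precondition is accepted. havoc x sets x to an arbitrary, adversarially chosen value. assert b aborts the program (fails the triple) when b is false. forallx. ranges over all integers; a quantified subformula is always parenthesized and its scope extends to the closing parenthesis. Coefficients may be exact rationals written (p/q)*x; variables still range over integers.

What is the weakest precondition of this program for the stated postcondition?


Working backward. After the program, the postcondition (1/2)*lim + g >= 2*lim || 2*lim - 9 >= j - 2 must hold; in canonical form it is g >= (3/2)*lim || 2*lim >= j + 7.
Before g := j - 7: j >= (3/2)*lim + 7 || 2*lim >= j + 7
Before havoc j: forall j_1. (j_1 >= (3/2)*lim + 7 || 2*lim >= j_1 + 7)
Before assert 3*j + 7 > 2 || lim + 5 < 0: (3*j > -5 || lim < -5) && (forall j_1. (j_1 >= (3/2)*lim + 7 || 2*lim >= j_1 + 7))
Answer: WP = (3*j > -5 || lim < -5) && (forall j_1. (j_1 >= (3/2)*lim + 7 || 2*lim >= j_1 + 7))


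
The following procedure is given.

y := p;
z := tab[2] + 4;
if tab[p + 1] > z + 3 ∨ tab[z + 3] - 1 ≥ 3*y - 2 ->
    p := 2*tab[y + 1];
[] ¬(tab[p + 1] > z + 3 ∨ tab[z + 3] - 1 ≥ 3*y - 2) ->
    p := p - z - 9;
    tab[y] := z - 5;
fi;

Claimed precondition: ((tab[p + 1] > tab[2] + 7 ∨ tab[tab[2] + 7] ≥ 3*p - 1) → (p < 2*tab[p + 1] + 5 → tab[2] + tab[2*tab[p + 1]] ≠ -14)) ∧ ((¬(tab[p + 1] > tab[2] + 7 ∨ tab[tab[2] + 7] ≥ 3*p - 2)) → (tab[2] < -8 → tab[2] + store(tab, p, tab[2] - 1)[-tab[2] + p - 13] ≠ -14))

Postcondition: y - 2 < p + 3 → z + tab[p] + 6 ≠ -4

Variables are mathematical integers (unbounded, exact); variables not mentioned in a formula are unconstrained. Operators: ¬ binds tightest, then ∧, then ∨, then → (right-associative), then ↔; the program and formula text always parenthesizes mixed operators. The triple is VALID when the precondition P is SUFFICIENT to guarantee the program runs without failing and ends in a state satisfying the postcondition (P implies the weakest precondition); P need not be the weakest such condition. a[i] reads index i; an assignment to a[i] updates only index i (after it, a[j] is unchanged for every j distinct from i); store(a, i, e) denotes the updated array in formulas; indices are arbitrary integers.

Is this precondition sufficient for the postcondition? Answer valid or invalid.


Working backward. After the program, the postcondition y - 2 < p + 3 → z + tab[p] + 6 ≠ -4 must hold; in canonical form it is y < p + 5 → tab[p] + z ≠ -10.
Then branch requires y < 2*tab[y + 1] + 5 → tab[2*tab[y + 1]] + z ≠ -10; else branch requires y + z < p - 4 → store(tab, y, z - 5)[p - z - 9] + z ≠ -10.
Before the if: ((tab[p + 1] > z + 3 ∨ tab[z + 3] ≥ 3*y - 1) → (y < 2*tab[y + 1] + 5 → tab[2*tab[y + 1]] + z ≠ -10)) ∧ ((¬(tab[p + 1] > z + 3 ∨ tab[z + 3] ≥ 3*y - 1)) → (y + z < p - 4 → store(tab, y, z - 5)[p - z - 9] + z ≠ -10))
Before z := tab[2] + 4: ((tab[p + 1] > tab[2] + 7 ∨ tab[tab[2] + 7] ≥ 3*y - 1) → (y < 2*tab[y + 1] + 5 → tab[2] + tab[2*tab[y + 1]] ≠ -14)) ∧ ((¬(tab[p + 1] > tab[2] + 7 ∨ tab[tab[2] + 7] ≥ 3*y - 1)) → (tab[2] + y < p - 8 → tab[2] + store(tab, y, tab[2] - 1)[-tab[2] + p - 13] ≠ -14))
Before y := p: ((tab[p + 1] > tab[2] + 7 ∨ tab[tab[2] + 7] ≥ 3*p - 1) → (p < 2*tab[p + 1] + 5 → tab[2] + tab[2*tab[p + 1]] ≠ -14)) ∧ ((¬(tab[p + 1] > tab[2] + 7 ∨ tab[tab[2] + 7] ≥ 3*p - 1)) → (tab[2] < -8 → tab[2] + store(tab, p, tab[2] - 1)[-tab[2] + p - 13] ≠ -14))
The weakest precondition is ((tab[p + 1] > tab[2] + 7 ∨ tab[tab[2] + 7] ≥ 3*p - 1) → (p < 2*tab[p + 1] + 5 → tab[2] + tab[2*tab[p + 1]] ≠ -14)) ∧ ((¬(tab[p + 1] > tab[2] + 7 ∨ tab[tab[2] + 7] ≥ 3*p - 1)) → (tab[2] < -8 → tab[2] + store(tab, p, tab[2] - 1)[-tab[2] + p - 13] ≠ -14)).
Check whether ((tab[p + 1] > tab[2] + 7 ∨ tab[tab[2] + 7] ≥ 3*p - 1) → (p < 2*tab[p + 1] + 5 → tab[2] + tab[2*tab[p + 1]] ≠ -14)) ∧ ((¬(tab[p + 1] > tab[2] + 7 ∨ tab[tab[2] + 7] ≥ 3*p - 2)) → (tab[2] < -8 → tab[2] + store(tab, p, tab[2] - 1)[-tab[2] + p - 13] ≠ -14)) implies it.
Countermodel: at the initial state p = 0, tab = {[-44524] = 3, [-7047] = -2, [0] = 3, [1] = -22262, [2] = -7054, [7041] = 7040, elsewhere 3}, the precondition holds but the weakest precondition fails.
Answer: invalid


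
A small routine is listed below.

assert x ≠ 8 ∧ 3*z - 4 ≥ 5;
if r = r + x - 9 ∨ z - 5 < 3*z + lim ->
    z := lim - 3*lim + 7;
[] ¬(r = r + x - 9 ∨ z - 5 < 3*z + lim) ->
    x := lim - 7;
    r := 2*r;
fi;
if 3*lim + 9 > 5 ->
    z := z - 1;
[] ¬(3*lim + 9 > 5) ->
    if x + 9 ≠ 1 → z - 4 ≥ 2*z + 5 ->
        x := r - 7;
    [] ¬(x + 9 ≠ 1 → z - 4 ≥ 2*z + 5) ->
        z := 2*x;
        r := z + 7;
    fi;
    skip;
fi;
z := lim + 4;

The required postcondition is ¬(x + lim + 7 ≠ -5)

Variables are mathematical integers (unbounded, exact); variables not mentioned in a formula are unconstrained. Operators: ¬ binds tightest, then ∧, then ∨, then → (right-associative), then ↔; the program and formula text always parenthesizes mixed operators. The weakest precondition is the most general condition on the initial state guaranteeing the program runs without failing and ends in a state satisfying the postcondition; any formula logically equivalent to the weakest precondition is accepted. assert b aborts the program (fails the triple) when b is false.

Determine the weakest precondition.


Working backward. After the program, the postcondition ¬(x + lim + 7 ≠ -5) must hold; in canonical form it is ¬(lim + x ≠ -12).
Before z := lim + 4: ¬(lim + x ≠ -12)
Then branch requires ¬(lim + x ≠ -12); else branch requires ((x ≠ -8 → z ≤ -9) → (¬(lim + r ≠ -5))) ∧ ((¬(x ≠ -8 → z ≤ -9)) → (¬(lim + x ≠ -12))).
Before the if: (3*lim > -4 → (¬(lim + x ≠ -12))) ∧ ((¬(3*lim > -4)) → (((x ≠ -8 → z ≤ -9) → (¬(lim + r ≠ -5))) ∧ ((¬(x ≠ -8 → z ≤ -9)) → (¬(lim + x ≠ -12)))))
Then branch requires (3*lim > -4 → (¬(lim + x ≠ -12))) ∧ ((¬(3*lim > -4)) → (((x ≠ -8 → 2*lim ≥ 16) → (¬(lim + r ≠ -5))) ∧ ((¬(x ≠ -8 → 2*lim ≥ 16)) → (¬(lim + x ≠ -12))))); else branch requires (3*lim > -4 → (¬(2*lim ≠ -5))) ∧ ((¬(3*lim > -4)) → (((lim ≠ -1 → z ≤ -9) → (¬(lim + 2*r ≠ -5))) ∧ ((¬(lim ≠ -1 → z ≤ -9)) → (¬(2*lim ≠ -5))))).
Before the if: ((x = 9 ∨ lim + 2*z > -5) → ((3*lim > -4 → (¬(lim + x ≠ -12))) ∧ ((¬(3*lim > -4)) → (((x ≠ -8 → 2*lim ≥ 16) → (¬(lim + r ≠ -5))) ∧ ((¬(x ≠ -8 → 2*lim ≥ 16)) → (¬(lim + x ≠ -12))))))) ∧ ((¬(x = 9 ∨ lim + 2*z > -5)) → ((3*lim > -4 → (¬(2*lim ≠ -5))) ∧ ((¬(3*lim > -4)) → (((lim ≠ -1 → z ≤ -9) → (¬(lim + 2*r ≠ -5))) ∧ ((¬(lim ≠ -1 → z ≤ -9)) → (¬(2*lim ≠ -5)))))))
Before assert x ≠ 8 ∧ 3*z - 4 ≥ 5: x ≠ 8 ∧ 3*z ≥ 9 ∧ ((x = 9 ∨ lim + 2*z > -5) → ((3*lim > -4 → (¬(lim + x ≠ -12))) ∧ ((¬(3*lim > -4)) → (((x ≠ -8 → 2*lim ≥ 16) → (¬(lim + r ≠ -5))) ∧ ((¬(x ≠ -8 → 2*lim ≥ 16)) → (¬(lim + x ≠ -12))))))) ∧ ((¬(x = 9 ∨ lim + 2*z > -5)) → ((3*lim > -4 → (¬(2*lim ≠ -5))) ∧ ((¬(3*lim > -4)) → (((lim ≠ -1 → z ≤ -9) → (¬(lim + 2*r ≠ -5))) ∧ ((¬(lim ≠ -1 → z ≤ -9)) → (¬(2*lim ≠ -5)))))))
Answer: WP = x ≠ 8 ∧ 3*z ≥ 9 ∧ ((x = 9 ∨ lim + 2*z > -5) → ((3*lim > -4 → (¬(lim + x ≠ -12))) ∧ ((¬(3*lim > -4)) → (((x ≠ -8 → 2*lim ≥ 16) → (¬(lim + r ≠ -5))) ∧ ((¬(x ≠ -8 → 2*lim ≥ 16)) → (¬(lim + x ≠ -12))))))) ∧ ((¬(x = 9 ∨ lim + 2*z > -5)) → ((3*lim > -4 → (¬(2*lim ≠ -5))) ∧ ((¬(3*lim > -4)) → (((lim ≠ -1 → z ≤ -9) → (¬(lim + 2*r ≠ -5))) ∧ ((¬(lim ≠ -1 → z ≤ -9)) → (¬(2*lim ≠ -5)))))))


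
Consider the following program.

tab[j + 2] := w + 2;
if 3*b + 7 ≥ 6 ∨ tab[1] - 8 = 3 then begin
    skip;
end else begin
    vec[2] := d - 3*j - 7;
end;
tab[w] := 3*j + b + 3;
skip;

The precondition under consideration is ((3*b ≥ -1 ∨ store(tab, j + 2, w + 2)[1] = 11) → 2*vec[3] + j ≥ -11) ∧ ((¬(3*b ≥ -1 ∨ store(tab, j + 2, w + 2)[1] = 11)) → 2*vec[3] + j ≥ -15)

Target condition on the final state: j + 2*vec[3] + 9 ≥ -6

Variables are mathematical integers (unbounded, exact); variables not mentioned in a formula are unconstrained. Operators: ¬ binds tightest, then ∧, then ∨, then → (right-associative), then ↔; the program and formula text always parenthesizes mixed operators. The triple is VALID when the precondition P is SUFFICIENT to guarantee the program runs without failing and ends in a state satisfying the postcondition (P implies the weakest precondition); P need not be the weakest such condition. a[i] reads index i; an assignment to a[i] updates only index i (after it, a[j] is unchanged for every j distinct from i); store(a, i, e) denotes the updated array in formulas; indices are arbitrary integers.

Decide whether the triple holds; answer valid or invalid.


Working backward. After the program, the postcondition j + 2*vec[3] + 9 ≥ -6 must hold; in canonical form it is 2*vec[3] + j ≥ -15.
Before skip: 2*vec[3] + j ≥ -15
Before tab[w] := 3*j + b + 3: 2*vec[3] + j ≥ -15
Then branch requires 2*vec[3] + j ≥ -15; else branch requires 2*vec[3] + j ≥ -15.
Before the if: ((3*b ≥ -1 ∨ tab[1] = 11) → 2*vec[3] + j ≥ -15) ∧ ((¬(3*b ≥ -1 ∨ tab[1] = 11)) → 2*vec[3] + j ≥ -15)
Before tab[j + 2] := w + 2: ((3*b ≥ -1 ∨ store(tab, j + 2, w + 2)[1] = 11) → 2*vec[3] + j ≥ -15) ∧ ((¬(3*b ≥ -1 ∨ store(tab, j + 2, w + 2)[1] = 11)) → 2*vec[3] + j ≥ -15)
The weakest precondition is ((3*b ≥ -1 ∨ store(tab, j + 2, w + 2)[1] = 11) → 2*vec[3] + j ≥ -15) ∧ ((¬(3*b ≥ -1 ∨ store(tab, j + 2, w + 2)[1] = 11)) → 2*vec[3] + j ≥ -15).
Check whether ((3*b ≥ -1 ∨ store(tab, j + 2, w + 2)[1] = 11) → 2*vec[3] + j ≥ -11) ∧ ((¬(3*b ≥ -1 ∨ store(tab, j + 2, w + 2)[1] = 11)) → 2*vec[3] + j ≥ -15) implies it.
Every state satisfying the precondition satisfies the weakest precondition: the implication holds.
Answer: valid


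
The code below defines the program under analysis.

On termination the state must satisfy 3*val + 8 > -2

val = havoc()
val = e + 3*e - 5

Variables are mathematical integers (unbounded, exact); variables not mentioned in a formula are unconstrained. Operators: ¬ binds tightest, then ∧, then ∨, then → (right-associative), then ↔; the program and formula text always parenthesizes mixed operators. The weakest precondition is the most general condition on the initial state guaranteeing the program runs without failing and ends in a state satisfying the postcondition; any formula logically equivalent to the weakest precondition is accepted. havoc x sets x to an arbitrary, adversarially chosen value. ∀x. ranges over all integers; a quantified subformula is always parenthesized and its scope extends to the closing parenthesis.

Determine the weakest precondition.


Working backward. After the program, the postcondition 3*val + 8 > -2 must hold; in canonical form it is 3*val > -10.
Before val := e + 3*e - 5: 12*e > 5
Before havoc val: 12*e > 5
Answer: WP = 12*e > 5


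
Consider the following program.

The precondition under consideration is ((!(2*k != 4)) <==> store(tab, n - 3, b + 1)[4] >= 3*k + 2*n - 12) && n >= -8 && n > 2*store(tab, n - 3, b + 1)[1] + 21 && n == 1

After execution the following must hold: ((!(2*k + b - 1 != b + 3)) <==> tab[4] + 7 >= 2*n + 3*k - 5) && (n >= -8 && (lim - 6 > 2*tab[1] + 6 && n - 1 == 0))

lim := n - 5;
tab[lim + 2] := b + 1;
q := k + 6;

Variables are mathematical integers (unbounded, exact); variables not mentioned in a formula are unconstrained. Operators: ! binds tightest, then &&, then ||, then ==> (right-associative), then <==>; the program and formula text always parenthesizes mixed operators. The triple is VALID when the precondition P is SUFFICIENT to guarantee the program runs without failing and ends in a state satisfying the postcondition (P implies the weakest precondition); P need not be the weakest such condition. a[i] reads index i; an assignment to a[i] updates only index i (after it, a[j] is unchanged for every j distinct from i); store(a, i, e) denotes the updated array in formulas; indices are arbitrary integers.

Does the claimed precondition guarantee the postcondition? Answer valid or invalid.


Working backward. After the program, the postcondition ((!(2*k + b - 1 != b + 3)) <==> tab[4] + 7 >= 2*n + 3*k - 5) && (n >= -8 && (lim - 6 > 2*tab[1] + 6 && n - 1 == 0)) must hold; in canonical form it is ((!(2*k != 4)) <==> tab[4] >= 3*k + 2*n - 12) && n >= -8 && lim > 2*tab[1] + 12 && n == 1.
Before q := k + 6: ((!(2*k != 4)) <==> tab[4] >= 3*k + 2*n - 12) && n >= -8 && lim > 2*tab[1] + 12 && n == 1
Before tab[lim + 2] := b + 1: ((!(2*k != 4)) <==> store(tab, lim + 2, b + 1)[4] >= 3*k + 2*n - 12) && n >= -8 && lim > 2*store(tab, lim + 2, b + 1)[1] + 12 && n == 1
Before lim := n - 5: ((!(2*k != 4)) <==> store(tab, n - 3, b + 1)[4] >= 3*k + 2*n - 12) && n >= -8 && n > 2*store(tab, n - 3, b + 1)[1] + 17 && n == 1
The weakest precondition is ((!(2*k != 4)) <==> store(tab, n - 3, b + 1)[4] >= 3*k + 2*n - 12) && n >= -8 && n > 2*store(tab, n - 3, b + 1)[1] + 17 && n == 1.
Check whether ((!(2*k != 4)) <==> store(tab, n - 3, b + 1)[4] >= 3*k + 2*n - 12) && n >= -8 && n > 2*store(tab, n - 3, b + 1)[1] + 21 && n == 1 implies it.
Every state satisfying the precondition satisfies the weakest precondition: the implication holds.
Answer: valid


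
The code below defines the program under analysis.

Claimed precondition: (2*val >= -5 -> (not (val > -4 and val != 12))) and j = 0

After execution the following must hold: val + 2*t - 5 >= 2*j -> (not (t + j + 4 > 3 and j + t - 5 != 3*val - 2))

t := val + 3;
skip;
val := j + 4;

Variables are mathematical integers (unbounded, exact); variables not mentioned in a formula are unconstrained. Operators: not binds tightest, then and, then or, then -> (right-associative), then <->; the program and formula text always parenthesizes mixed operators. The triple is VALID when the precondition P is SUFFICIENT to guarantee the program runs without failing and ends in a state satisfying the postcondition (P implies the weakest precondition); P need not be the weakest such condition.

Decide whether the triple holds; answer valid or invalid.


Working backward. After the program, the postcondition val + 2*t - 5 >= 2*j -> (not (t + j + 4 > 3 and j + t - 5 != 3*val - 2)) must hold; in canonical form it is 2*t + val >= 2*j + 5 -> (not (j + t > -1 and j + t != 3*val + 3)).
Before val := j + 4: 2*t >= j + 1 -> (not (j + t > -1 and t != 2*j + 15))
Before skip: 2*t >= j + 1 -> (not (j + t > -1 and t != 2*j + 15))
Before t := val + 3: 2*val >= j - 5 -> (not (j + val > -4 and val != 2*j + 12))
The weakest precondition is 2*val >= j - 5 -> (not (j + val > -4 and val != 2*j + 12)).
Check whether (2*val >= -5 -> (not (val > -4 and val != 12))) and j = 0 implies it.
Every state satisfying the precondition satisfies the weakest precondition: the implication holds.
Answer: valid


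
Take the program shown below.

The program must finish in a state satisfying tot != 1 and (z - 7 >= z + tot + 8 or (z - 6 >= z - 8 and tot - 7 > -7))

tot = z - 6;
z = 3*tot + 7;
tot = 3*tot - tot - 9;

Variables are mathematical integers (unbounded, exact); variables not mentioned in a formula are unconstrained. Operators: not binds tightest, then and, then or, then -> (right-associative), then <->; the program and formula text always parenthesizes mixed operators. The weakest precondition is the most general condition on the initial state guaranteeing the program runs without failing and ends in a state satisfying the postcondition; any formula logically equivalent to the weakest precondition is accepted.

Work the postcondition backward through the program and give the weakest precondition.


Working backward. After the program, the postcondition tot != 1 and (z - 7 >= z + tot + 8 or (z - 6 >= z - 8 and tot - 7 > -7)) must hold; in canonical form it is tot != 1 and (tot <= -15 or tot > 0).
Before tot := 3*tot - tot - 9: 2*tot != 10 and (2*tot <= -6 or 2*tot > 9)
Before z := 3*tot + 7: 2*tot != 10 and (2*tot <= -6 or 2*tot > 9)
Before tot := z - 6: 2*z != 22 and (2*z <= 6 or 2*z > 21)
Answer: WP = 2*z != 22 and (2*z <= 6 or 2*z > 21)


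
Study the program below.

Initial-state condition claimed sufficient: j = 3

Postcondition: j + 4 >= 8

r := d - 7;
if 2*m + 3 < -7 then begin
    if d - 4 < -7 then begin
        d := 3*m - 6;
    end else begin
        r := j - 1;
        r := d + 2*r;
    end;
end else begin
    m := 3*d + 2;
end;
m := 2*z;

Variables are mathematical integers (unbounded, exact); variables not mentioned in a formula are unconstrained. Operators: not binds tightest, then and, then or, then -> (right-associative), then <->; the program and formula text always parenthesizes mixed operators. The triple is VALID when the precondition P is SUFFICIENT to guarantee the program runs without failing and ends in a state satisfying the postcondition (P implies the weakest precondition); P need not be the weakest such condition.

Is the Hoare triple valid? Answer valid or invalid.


Working backward. After the program, the postcondition j + 4 >= 8 must hold; in canonical form it is j >= 4.
Before m := 2*z: j >= 4
Then branch requires (d < -3 -> j >= 4) and ((not (d < -3)) -> j >= 4); else branch requires j >= 4.
Before the if: (2*m < -10 -> ((d < -3 -> j >= 4) and ((not (d < -3)) -> j >= 4))) and ((not (2*m < -10)) -> j >= 4)
Before r := d - 7: (2*m < -10 -> ((d < -3 -> j >= 4) and ((not (d < -3)) -> j >= 4))) and ((not (2*m < -10)) -> j >= 4)
The weakest precondition is (2*m < -10 -> ((d < -3 -> j >= 4) and ((not (d < -3)) -> j >= 4))) and ((not (2*m < -10)) -> j >= 4).
Check whether j = 3 implies it.
Countermodel: at the initial state d = 0, j = 3, m = 0, the precondition holds but the weakest precondition fails.
Answer: invalid


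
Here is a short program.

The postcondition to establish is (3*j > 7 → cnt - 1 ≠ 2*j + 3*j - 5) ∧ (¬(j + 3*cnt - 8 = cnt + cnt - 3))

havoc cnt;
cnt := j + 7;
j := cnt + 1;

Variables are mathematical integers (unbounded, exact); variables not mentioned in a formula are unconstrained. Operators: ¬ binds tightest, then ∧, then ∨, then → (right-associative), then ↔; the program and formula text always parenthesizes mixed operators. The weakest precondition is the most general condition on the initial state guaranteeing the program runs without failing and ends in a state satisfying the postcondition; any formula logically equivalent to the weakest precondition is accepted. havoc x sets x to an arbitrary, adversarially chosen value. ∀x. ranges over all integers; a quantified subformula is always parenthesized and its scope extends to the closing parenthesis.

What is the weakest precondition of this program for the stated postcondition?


Working backward. After the program, the postcondition (3*j > 7 → cnt - 1 ≠ 2*j + 3*j - 5) ∧ (¬(j + 3*cnt - 8 = cnt + cnt - 3)) must hold; in canonical form it is (3*j > 7 → cnt ≠ 5*j - 4) ∧ (¬(cnt + j = 5)).
Before j := cnt + 1: (3*cnt > 4 → 4*cnt ≠ -1) ∧ (¬(2*cnt = 4))
Before cnt := j + 7: (3*j > -17 → 4*j ≠ -29) ∧ (¬(2*j = -10))
Before havoc cnt: (3*j > -17 → 4*j ≠ -29) ∧ (¬(2*j = -10))
Answer: WP = (3*j > -17 → 4*j ≠ -29) ∧ (¬(2*j = -10))
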